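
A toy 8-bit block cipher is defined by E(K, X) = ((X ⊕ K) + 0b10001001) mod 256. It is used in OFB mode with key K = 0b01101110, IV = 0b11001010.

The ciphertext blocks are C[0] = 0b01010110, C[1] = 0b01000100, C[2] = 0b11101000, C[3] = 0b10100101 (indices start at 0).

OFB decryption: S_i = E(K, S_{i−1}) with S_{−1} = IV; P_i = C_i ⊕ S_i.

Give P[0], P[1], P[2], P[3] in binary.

P[0] = 0b01111011, P[1] = 0b10001000, P[2] = 0b11000011, P[3] = 0b01101011

P[0]: S = E(K, 0b11001010) = 0b00101101; 0b01010110 ⊕ 0b00101101 = 0b01111011.
P[1]: S = E(K, 0b00101101) = 0b11001100; 0b01000100 ⊕ 0b11001100 = 0b10001000.
P[2]: S = E(K, 0b11001100) = 0b00101011; 0b11101000 ⊕ 0b00101011 = 0b11000011.
P[3]: S = E(K, 0b00101011) = 0b11001110; 0b10100101 ⊕ 0b11001110 = 0b01101011.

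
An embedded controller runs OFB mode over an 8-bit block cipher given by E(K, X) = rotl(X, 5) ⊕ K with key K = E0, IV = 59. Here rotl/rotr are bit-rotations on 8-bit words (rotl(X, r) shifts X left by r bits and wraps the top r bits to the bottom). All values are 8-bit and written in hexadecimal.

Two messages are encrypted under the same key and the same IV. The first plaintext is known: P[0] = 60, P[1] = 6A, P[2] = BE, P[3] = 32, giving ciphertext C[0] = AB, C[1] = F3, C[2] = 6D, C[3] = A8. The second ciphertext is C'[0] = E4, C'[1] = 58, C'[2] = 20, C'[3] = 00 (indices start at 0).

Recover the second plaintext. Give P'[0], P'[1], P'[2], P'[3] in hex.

In OFB with a reused IV, both messages share the same keystream S_i, so C_i ⊕ C'_i = P_i ⊕ P'_i and thus P'_i = P_i ⊕ C_i ⊕ C'_i.
P'[0]: 60 ⊕ AB ⊕ E4 = 2F.
P'[1]: 6A ⊕ F3 ⊕ 58 = C1.
P'[2]: BE ⊕ 6D ⊕ 20 = F3.
P'[3]: 32 ⊕ A8 ⊕ 00 = 9A.

P'[0] = 2F, P'[1] = C1, P'[2] = F3, P'[3] = 9A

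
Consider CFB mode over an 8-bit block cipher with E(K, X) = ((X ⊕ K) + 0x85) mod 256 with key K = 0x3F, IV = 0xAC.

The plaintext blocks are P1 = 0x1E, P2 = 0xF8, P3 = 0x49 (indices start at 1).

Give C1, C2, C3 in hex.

C1 = 0x06, C2 = 0x46, C3 = 0xB7

CFB encryption: C_i = P_i ⊕ E(K, C_{i−1}), with C_{0} = IV.
C1: E(K, 0xAC) = 0x18; 0x1E ⊕ 0x18 = 0x06.
C2: E(K, 0x06) = 0xBE; 0xF8 ⊕ 0xBE = 0x46.
C3: E(K, 0x46) = 0xFE; 0x49 ⊕ 0xFE = 0xB7.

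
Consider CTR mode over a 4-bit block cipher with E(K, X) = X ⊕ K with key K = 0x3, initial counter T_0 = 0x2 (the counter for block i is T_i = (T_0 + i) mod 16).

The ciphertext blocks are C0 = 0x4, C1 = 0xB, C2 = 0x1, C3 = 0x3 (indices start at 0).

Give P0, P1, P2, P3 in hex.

P0 = 0x5, P1 = 0xB, P2 = 0x6, P3 = 0x5

CTR decryption: S_i = E(K, T_i) where T_i is the counter for block i; P_i = C_i ⊕ S_i.
P0: T = 0x2, S = E(K, T) = 0x1; 0x4 ⊕ 0x1 = 0x5.
P1: T = 0x3, S = E(K, T) = 0x0; 0xB ⊕ 0x0 = 0xB.
P2: T = 0x4, S = E(K, T) = 0x7; 0x1 ⊕ 0x7 = 0x6.
P3: T = 0x5, S = E(K, T) = 0x6; 0x3 ⊕ 0x6 = 0x5.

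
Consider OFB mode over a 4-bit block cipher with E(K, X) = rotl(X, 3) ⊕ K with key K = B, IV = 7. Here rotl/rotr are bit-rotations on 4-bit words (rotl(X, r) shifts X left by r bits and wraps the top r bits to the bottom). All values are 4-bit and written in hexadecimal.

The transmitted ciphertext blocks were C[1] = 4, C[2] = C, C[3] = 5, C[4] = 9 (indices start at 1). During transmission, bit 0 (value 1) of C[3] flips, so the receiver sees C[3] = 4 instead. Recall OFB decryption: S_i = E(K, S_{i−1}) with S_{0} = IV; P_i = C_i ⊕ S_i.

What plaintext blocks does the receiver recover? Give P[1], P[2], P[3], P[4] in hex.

P[1] = 4, P[2] = 7, P[3] = 2, P[4] = 1

Only C[3] changed, to 4. In OFB, a change in C_i flips the same bit in P_i only; the keystream is unaffected. Decrypting the received ciphertext:
P[1]: S = E(K, 7) = 0; 4 ⊕ 0 = 4.
P[2]: S = E(K, 0) = B; C ⊕ B = 7.
P[3]: S = E(K, B) = 6; 4 ⊕ 6 = 2.
P[4]: S = E(K, 6) = 8; 9 ⊕ 8 = 1.
Blocks that differ from the original plaintext: P[3].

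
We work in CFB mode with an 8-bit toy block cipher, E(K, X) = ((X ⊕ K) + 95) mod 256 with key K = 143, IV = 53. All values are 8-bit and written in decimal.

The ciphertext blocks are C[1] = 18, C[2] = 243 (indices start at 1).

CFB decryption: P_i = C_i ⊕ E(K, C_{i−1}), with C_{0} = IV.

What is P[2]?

P[2]: E(K, 18) = 252; 243 ⊕ 252 = 15.

P[2] = 15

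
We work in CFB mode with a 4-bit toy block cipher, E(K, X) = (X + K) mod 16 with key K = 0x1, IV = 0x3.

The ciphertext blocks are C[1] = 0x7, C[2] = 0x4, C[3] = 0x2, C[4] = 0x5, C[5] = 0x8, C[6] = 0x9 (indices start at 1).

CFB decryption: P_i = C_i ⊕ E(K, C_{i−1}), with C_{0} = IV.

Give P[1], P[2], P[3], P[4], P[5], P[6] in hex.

P[1]: E(K, 0x3) = 0x4; 0x7 ⊕ 0x4 = 0x3.
P[2]: E(K, 0x7) = 0x8; 0x4 ⊕ 0x8 = 0xC.
P[3]: E(K, 0x4) = 0x5; 0x2 ⊕ 0x5 = 0x7.
P[4]: E(K, 0x2) = 0x3; 0x5 ⊕ 0x3 = 0x6.
P[5]: E(K, 0x5) = 0x6; 0x8 ⊕ 0x6 = 0xE.
P[6]: E(K, 0x8) = 0x9; 0x9 ⊕ 0x9 = 0x0.

P[1] = 0x3, P[2] = 0xC, P[3] = 0x7, P[4] = 0x6, P[5] = 0xE, P[6] = 0x0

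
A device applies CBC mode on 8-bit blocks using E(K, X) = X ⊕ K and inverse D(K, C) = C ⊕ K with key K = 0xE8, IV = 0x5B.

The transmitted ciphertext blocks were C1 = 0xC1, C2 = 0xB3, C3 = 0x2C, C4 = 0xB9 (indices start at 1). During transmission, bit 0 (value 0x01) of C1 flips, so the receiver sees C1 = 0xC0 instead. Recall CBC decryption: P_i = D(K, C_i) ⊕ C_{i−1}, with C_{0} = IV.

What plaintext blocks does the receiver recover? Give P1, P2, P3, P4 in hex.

Only C1 changed, to 0xC0. In CBC, a change in C_i garbles P_i and flips the same bit in P_{i+1}. Decrypting the received ciphertext:
P1: D(K, 0xC0) = 0x28; 0x28 ⊕ 0x5B = 0x73.
P2: D(K, 0xB3) = 0x5B; 0x5B ⊕ 0xC0 = 0x9B.
P3: D(K, 0x2C) = 0xC4; 0xC4 ⊕ 0xB3 = 0x77.
P4: D(K, 0xB9) = 0x51; 0x51 ⊕ 0x2C = 0x7D.
Blocks that differ from the original plaintext: P1, P2.

P1 = 0x73, P2 = 0x9B, P3 = 0x77, P4 = 0x7D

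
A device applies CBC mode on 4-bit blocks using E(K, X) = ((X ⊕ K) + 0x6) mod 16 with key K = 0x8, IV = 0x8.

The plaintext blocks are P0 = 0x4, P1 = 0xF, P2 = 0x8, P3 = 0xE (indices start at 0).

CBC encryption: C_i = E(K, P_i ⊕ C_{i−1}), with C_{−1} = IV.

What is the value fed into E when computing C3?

0x7

C0: P0 ⊕ 0x8 = 0xC; E(K, 0xC) = 0xA.
C1: P1 ⊕ 0xA = 0x5; E(K, 0x5) = 0x3.
C2: P2 ⊕ 0x3 = 0xB; E(K, 0xB) = 0x9.
C3: P3 ⊕ 0x9 = 0x7; E(K, 0x7) = 0x5.
So the input to E for block 3 is 0x7.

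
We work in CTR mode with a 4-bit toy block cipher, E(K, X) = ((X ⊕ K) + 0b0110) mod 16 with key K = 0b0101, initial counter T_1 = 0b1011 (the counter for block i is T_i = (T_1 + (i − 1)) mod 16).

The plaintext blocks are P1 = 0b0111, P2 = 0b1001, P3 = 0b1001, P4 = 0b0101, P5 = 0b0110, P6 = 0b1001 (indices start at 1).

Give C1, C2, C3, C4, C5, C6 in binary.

CTR encryption: S_i = E(K, T_i) where T_i is the counter for block i; C_i = P_i ⊕ S_i.
C1: T = 0b1011, S = E(K, T) = 0b0100; 0b0111 ⊕ 0b0100 = 0b0011.
C2: T = 0b1100, S = E(K, T) = 0b1111; 0b1001 ⊕ 0b1111 = 0b0110.
C3: T = 0b1101, S = E(K, T) = 0b1110; 0b1001 ⊕ 0b1110 = 0b0111.
C4: T = 0b1110, S = E(K, T) = 0b0001; 0b0101 ⊕ 0b0001 = 0b0100.
C5: T = 0b1111, S = E(K, T) = 0b0000; 0b0110 ⊕ 0b0000 = 0b0110.
C6: T = 0b0000, S = E(K, T) = 0b1011; 0b1001 ⊕ 0b1011 = 0b0010.

C1 = 0b0011, C2 = 0b0110, C3 = 0b0111, C4 = 0b0100, C5 = 0b0110, C6 = 0b0010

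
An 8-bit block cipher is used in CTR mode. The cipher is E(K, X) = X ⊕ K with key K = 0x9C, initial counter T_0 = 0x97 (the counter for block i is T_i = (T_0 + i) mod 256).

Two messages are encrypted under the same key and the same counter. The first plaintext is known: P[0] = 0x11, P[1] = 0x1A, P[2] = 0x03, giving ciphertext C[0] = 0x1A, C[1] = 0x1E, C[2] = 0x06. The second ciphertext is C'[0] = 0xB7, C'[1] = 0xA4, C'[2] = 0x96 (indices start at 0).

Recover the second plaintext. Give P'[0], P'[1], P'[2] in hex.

In CTR with a reused counter, both messages share the same keystream S_i, so C_i ⊕ C'_i = P_i ⊕ P'_i and thus P'_i = P_i ⊕ C_i ⊕ C'_i.
P'[0]: 0x11 ⊕ 0x1A ⊕ 0xB7 = 0xBC.
P'[1]: 0x1A ⊕ 0x1E ⊕ 0xA4 = 0xA0.
P'[2]: 0x03 ⊕ 0x06 ⊕ 0x96 = 0x93.

P'[0] = 0xBC, P'[1] = 0xA0, P'[2] = 0x93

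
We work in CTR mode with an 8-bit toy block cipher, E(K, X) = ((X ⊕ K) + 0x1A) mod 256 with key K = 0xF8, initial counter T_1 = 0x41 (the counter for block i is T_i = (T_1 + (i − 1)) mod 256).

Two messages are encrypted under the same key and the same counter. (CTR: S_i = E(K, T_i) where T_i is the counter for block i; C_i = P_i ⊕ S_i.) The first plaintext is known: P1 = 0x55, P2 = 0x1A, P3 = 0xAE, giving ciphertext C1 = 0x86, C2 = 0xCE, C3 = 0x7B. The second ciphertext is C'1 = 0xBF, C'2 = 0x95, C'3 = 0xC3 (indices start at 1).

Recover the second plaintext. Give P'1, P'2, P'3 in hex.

In CTR with a reused counter, both messages share the same keystream S_i, so C_i ⊕ C'_i = P_i ⊕ P'_i and thus P'_i = P_i ⊕ C_i ⊕ C'_i.
P'1: 0x55 ⊕ 0x86 ⊕ 0xBF = 0x6C.
P'2: 0x1A ⊕ 0xCE ⊕ 0x95 = 0x41.
P'3: 0xAE ⊕ 0x7B ⊕ 0xC3 = 0x16.

P'1 = 0x6C, P'2 = 0x41, P'3 = 0x16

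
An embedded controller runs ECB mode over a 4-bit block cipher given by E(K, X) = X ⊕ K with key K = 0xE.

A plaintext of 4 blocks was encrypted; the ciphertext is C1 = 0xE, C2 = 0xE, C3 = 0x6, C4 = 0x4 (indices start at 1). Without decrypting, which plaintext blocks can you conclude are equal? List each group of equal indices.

ECB encrypts each block independently with the same key, so equal ciphertext blocks imply equal plaintext blocks.
C1 = C2 = 0xE, so P1 = P2.

P1 = P2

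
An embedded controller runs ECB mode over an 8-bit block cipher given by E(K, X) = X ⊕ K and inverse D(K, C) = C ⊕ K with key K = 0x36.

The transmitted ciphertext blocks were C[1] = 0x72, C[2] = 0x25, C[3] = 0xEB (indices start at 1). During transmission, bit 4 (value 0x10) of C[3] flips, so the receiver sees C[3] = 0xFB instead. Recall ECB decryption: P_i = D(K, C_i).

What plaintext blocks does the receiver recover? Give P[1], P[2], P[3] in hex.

Only C[3] changed, to 0xFB. In ECB, a change in C_i affects only P_i. Decrypting the received ciphertext:
P[1]: D(K, 0x72) = 0x44.
P[2]: D(K, 0x25) = 0x13.
P[3]: D(K, 0xFB) = 0xCD.
Blocks that differ from the original plaintext: P[3].

P[1] = 0x44, P[2] = 0x13, P[3] = 0xCD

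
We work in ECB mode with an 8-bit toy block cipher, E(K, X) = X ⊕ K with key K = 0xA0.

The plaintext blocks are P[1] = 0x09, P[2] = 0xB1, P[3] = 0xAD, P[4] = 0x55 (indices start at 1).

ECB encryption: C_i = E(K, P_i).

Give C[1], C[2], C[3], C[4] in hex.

C[1]: E(K, 0x09) = 0xA9.
C[2]: E(K, 0xB1) = 0x11.
C[3]: E(K, 0xAD) = 0x0D.
C[4]: E(K, 0x55) = 0xF5.

C[1] = 0xA9, C[2] = 0x11, C[3] = 0x0D, C[4] = 0xF5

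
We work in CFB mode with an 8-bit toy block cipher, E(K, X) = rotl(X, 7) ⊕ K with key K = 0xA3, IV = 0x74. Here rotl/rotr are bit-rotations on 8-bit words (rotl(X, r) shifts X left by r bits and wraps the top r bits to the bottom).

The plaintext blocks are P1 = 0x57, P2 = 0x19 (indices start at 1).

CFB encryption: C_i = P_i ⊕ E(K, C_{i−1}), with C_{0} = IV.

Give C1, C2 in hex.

C1 = 0xCE, C2 = 0xDD

C1: E(K, 0x74) = 0x99; 0x57 ⊕ 0x99 = 0xCE.
C2: E(K, 0xCE) = 0xC4; 0x19 ⊕ 0xC4 = 0xDD.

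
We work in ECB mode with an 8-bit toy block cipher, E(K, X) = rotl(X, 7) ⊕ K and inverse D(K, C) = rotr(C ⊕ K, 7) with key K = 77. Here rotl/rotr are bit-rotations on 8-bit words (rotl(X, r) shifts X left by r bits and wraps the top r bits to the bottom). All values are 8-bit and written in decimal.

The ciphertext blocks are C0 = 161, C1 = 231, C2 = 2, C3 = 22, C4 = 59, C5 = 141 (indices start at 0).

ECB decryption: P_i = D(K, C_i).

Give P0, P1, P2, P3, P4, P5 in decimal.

P0 = 217, P1 = 85, P2 = 158, P3 = 182, P4 = 236, P5 = 129

P0: D(K, 161) = 217.
P1: D(K, 231) = 85.
P2: D(K, 2) = 158.
P3: D(K, 22) = 182.
P4: D(K, 59) = 236.
P5: D(K, 141) = 129.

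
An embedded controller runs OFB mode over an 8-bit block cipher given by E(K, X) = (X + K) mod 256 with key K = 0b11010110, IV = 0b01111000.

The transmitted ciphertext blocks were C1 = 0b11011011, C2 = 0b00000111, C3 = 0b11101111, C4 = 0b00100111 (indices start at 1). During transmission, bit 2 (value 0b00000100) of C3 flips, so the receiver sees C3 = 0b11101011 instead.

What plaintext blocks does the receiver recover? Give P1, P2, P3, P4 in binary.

P1 = 0b10010101, P2 = 0b00100011, P3 = 0b00010001, P4 = 0b11110111

OFB decryption: S_i = E(K, S_{i−1}) with S_{0} = IV; P_i = C_i ⊕ S_i.
Only C3 changed, to 0b11101011. In OFB, a change in C_i flips the same bit in P_i only; the keystream is unaffected. Decrypting the received ciphertext:
P1: S = E(K, 0b01111000) = 0b01001110; 0b11011011 ⊕ 0b01001110 = 0b10010101.
P2: S = E(K, 0b01001110) = 0b00100100; 0b00000111 ⊕ 0b00100100 = 0b00100011.
P3: S = E(K, 0b00100100) = 0b11111010; 0b11101011 ⊕ 0b11111010 = 0b00010001.
P4: S = E(K, 0b11111010) = 0b11010000; 0b00100111 ⊕ 0b11010000 = 0b11110111.
Blocks that differ from the original plaintext: P3.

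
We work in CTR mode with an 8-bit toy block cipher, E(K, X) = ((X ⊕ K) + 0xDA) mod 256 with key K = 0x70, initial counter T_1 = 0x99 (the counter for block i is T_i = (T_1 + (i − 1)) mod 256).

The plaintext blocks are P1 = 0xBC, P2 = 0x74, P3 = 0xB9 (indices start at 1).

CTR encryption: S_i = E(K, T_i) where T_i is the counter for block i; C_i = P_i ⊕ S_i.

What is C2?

C1: T = 0x99, S = E(K, T) = 0xC3; 0xBC ⊕ 0xC3 = 0x7F.
C2: T = 0x9A, S = E(K, T) = 0xC4; 0x74 ⊕ 0xC4 = 0xB0.

C2 = 0xB0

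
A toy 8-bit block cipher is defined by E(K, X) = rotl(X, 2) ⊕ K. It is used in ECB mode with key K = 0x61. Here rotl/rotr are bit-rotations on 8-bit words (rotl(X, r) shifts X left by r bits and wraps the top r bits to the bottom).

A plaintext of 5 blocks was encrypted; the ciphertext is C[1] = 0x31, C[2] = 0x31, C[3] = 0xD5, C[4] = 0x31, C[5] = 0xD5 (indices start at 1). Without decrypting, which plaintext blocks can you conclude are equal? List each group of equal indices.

ECB encrypts each block independently with the same key, so equal ciphertext blocks imply equal plaintext blocks.
C[1] = C[2] = C[4] = 0x31, so P[1] = P[2] = P[4].
C[3] = C[5] = 0xD5, so P[3] = P[5].

P[1] = P[2] = P[4]; P[3] = P[5]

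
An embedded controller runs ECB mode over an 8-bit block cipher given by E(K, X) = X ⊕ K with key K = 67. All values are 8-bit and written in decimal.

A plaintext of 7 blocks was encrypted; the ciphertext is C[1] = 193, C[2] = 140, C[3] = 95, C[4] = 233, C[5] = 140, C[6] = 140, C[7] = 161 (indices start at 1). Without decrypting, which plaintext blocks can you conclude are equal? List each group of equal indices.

P[2] = P[5] = P[6]

ECB encrypts each block independently with the same key, so equal ciphertext blocks imply equal plaintext blocks.
C[2] = C[5] = C[6] = 140, so P[2] = P[5] = P[6].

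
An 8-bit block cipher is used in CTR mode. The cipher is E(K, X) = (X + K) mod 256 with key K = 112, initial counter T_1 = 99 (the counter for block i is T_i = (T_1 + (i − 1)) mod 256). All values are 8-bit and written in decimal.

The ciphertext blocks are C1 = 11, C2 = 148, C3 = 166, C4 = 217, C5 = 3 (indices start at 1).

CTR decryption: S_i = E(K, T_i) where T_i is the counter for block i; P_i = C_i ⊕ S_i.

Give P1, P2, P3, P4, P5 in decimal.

P1: T = 99, S = E(K, T) = 211; 11 ⊕ 211 = 216.
P2: T = 100, S = E(K, T) = 212; 148 ⊕ 212 = 64.
P3: T = 101, S = E(K, T) = 213; 166 ⊕ 213 = 115.
P4: T = 102, S = E(K, T) = 214; 217 ⊕ 214 = 15.
P5: T = 103, S = E(K, T) = 215; 3 ⊕ 215 = 212.

P1 = 216, P2 = 64, P3 = 115, P4 = 15, P5 = 212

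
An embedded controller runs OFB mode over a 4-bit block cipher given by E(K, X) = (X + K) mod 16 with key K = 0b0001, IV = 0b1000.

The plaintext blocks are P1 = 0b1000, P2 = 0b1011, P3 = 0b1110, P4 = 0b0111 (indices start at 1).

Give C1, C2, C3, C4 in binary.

C1 = 0b0001, C2 = 0b0001, C3 = 0b0101, C4 = 0b1011

OFB encryption: S_i = E(K, S_{i−1}) with S_{0} = IV; C_i = P_i ⊕ S_i.
C1: S = E(K, 0b1000) = 0b1001; 0b1000 ⊕ 0b1001 = 0b0001.
C2: S = E(K, 0b1001) = 0b1010; 0b1011 ⊕ 0b1010 = 0b0001.
C3: S = E(K, 0b1010) = 0b1011; 0b1110 ⊕ 0b1011 = 0b0101.
C4: S = E(K, 0b1011) = 0b1100; 0b0111 ⊕ 0b1100 = 0b1011.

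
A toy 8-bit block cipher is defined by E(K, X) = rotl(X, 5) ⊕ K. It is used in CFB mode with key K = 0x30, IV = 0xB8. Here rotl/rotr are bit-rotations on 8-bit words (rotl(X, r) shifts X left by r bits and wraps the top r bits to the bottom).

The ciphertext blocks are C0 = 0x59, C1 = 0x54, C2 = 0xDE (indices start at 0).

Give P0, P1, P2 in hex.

CFB decryption: P_i = C_i ⊕ E(K, C_{i−1}), with C_{−1} = IV.
P0: E(K, 0xB8) = 0x27; 0x59 ⊕ 0x27 = 0x7E.
P1: E(K, 0x59) = 0x1B; 0x54 ⊕ 0x1B = 0x4F.
P2: E(K, 0x54) = 0xBA; 0xDE ⊕ 0xBA = 0x64.

P0 = 0x7E, P1 = 0x4F, P2 = 0x64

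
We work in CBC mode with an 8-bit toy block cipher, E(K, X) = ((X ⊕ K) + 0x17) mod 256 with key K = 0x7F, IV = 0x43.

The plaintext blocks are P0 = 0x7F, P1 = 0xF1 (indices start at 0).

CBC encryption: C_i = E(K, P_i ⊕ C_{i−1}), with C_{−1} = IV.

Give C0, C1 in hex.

C0 = 0x5A, C1 = 0xEB

C0: P0 ⊕ 0x43 = 0x3C; E(K, 0x3C) = 0x5A.
C1: P1 ⊕ 0x5A = 0xAB; E(K, 0xAB) = 0xEB.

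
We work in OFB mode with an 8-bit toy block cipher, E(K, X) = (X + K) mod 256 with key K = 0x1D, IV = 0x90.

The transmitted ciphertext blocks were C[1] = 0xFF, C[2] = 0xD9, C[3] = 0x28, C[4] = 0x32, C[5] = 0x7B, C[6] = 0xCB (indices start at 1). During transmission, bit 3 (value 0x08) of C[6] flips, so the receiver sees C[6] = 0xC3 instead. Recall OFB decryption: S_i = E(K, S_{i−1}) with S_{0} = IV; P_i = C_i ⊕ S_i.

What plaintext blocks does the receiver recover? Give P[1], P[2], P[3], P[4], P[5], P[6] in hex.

P[1] = 0x52, P[2] = 0x13, P[3] = 0xCF, P[4] = 0x36, P[5] = 0x5A, P[6] = 0xFD

Only C[6] changed, to 0xC3. In OFB, a change in C_i flips the same bit in P_i only; the keystream is unaffected. Decrypting the received ciphertext:
P[1]: S = E(K, 0x90) = 0xAD; 0xFF ⊕ 0xAD = 0x52.
P[2]: S = E(K, 0xAD) = 0xCA; 0xD9 ⊕ 0xCA = 0x13.
P[3]: S = E(K, 0xCA) = 0xE7; 0x28 ⊕ 0xE7 = 0xCF.
P[4]: S = E(K, 0xE7) = 0x04; 0x32 ⊕ 0x04 = 0x36.
P[5]: S = E(K, 0x04) = 0x21; 0x7B ⊕ 0x21 = 0x5A.
P[6]: S = E(K, 0x21) = 0x3E; 0xC3 ⊕ 0x3E = 0xFD.
Blocks that differ from the original plaintext: P[6].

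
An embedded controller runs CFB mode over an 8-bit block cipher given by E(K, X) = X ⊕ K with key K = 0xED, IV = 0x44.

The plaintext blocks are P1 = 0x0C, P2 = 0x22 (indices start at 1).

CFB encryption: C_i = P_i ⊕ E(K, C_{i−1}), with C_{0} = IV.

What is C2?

C2 = 0x6A

C1: E(K, 0x44) = 0xA9; 0x0C ⊕ 0xA9 = 0xA5.
C2: E(K, 0xA5) = 0x48; 0x22 ⊕ 0x48 = 0x6A.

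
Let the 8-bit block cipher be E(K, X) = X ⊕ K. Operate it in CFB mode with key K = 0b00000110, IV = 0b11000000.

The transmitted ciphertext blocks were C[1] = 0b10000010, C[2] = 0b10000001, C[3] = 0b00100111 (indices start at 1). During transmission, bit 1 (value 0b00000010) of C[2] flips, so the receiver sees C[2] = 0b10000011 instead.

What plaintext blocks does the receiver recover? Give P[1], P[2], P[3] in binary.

CFB decryption: P_i = C_i ⊕ E(K, C_{i−1}), with C_{0} = IV.
Only C[2] changed, to 0b10000011. In CFB, a change in C_i flips the same bit in P_i and garbles P_{i+1}. Decrypting the received ciphertext:
P[1]: E(K, 0b11000000) = 0b11000110; 0b10000010 ⊕ 0b11000110 = 0b01000100.
P[2]: E(K, 0b10000010) = 0b10000100; 0b10000011 ⊕ 0b10000100 = 0b00000111.
P[3]: E(K, 0b10000011) = 0b10000101; 0b00100111 ⊕ 0b10000101 = 0b10100010.
Blocks that differ from the original plaintext: P[2], P[3].

P[1] = 0b01000100, P[2] = 0b00000111, P[3] = 0b10100010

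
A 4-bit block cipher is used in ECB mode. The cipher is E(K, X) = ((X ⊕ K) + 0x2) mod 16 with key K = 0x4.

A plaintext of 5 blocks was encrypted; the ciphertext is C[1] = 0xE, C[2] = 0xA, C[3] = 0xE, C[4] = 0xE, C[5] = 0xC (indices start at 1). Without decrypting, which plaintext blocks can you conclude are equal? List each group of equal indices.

ECB encrypts each block independently with the same key, so equal ciphertext blocks imply equal plaintext blocks.
C[1] = C[3] = C[4] = 0xE, so P[1] = P[3] = P[4].

P[1] = P[3] = P[4]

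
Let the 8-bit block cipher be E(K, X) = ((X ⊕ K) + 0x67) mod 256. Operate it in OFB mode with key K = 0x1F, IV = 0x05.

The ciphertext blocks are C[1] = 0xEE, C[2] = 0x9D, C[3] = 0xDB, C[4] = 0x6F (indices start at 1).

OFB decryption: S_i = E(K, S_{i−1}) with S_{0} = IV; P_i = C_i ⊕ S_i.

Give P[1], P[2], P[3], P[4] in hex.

P[1]: S = E(K, 0x05) = 0x81; 0xEE ⊕ 0x81 = 0x6F.
P[2]: S = E(K, 0x81) = 0x05; 0x9D ⊕ 0x05 = 0x98.
P[3]: S = E(K, 0x05) = 0x81; 0xDB ⊕ 0x81 = 0x5A.
P[4]: S = E(K, 0x81) = 0x05; 0x6F ⊕ 0x05 = 0x6A.

P[1] = 0x6F, P[2] = 0x98, P[3] = 0x5A, P[4] = 0x6A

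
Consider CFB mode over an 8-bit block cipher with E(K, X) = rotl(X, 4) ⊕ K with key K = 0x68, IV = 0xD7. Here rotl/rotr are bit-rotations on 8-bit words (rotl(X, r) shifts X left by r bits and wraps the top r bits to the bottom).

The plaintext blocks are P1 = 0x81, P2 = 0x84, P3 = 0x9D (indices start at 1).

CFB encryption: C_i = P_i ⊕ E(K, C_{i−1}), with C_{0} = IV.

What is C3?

C1: E(K, 0xD7) = 0x15; 0x81 ⊕ 0x15 = 0x94.
C2: E(K, 0x94) = 0x21; 0x84 ⊕ 0x21 = 0xA5.
C3: E(K, 0xA5) = 0x32; 0x9D ⊕ 0x32 = 0xAF.

C3 = 0xAF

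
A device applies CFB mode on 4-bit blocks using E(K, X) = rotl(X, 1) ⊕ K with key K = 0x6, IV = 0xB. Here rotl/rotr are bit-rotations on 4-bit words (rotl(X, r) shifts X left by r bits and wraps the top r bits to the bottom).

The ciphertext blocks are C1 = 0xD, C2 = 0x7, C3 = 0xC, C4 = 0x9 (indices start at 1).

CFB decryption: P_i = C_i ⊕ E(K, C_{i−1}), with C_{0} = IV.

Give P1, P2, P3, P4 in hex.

P1 = 0xC, P2 = 0xA, P3 = 0x4, P4 = 0x6

P1: E(K, 0xB) = 0x1; 0xD ⊕ 0x1 = 0xC.
P2: E(K, 0xD) = 0xD; 0x7 ⊕ 0xD = 0xA.
P3: E(K, 0x7) = 0x8; 0xC ⊕ 0x8 = 0x4.
P4: E(K, 0xC) = 0xF; 0x9 ⊕ 0xF = 0x6.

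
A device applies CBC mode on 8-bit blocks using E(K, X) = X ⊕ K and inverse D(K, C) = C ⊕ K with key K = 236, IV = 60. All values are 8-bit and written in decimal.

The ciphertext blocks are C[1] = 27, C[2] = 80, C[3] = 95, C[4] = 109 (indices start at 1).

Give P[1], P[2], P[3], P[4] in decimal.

CBC decryption: P_i = D(K, C_i) ⊕ C_{i−1}, with C_{0} = IV.
P[1]: D(K, 27) = 247; 247 ⊕ 60 = 203.
P[2]: D(K, 80) = 188; 188 ⊕ 27 = 167.
P[3]: D(K, 95) = 179; 179 ⊕ 80 = 227.
P[4]: D(K, 109) = 129; 129 ⊕ 95 = 222.

P[1] = 203, P[2] = 167, P[3] = 227, P[4] = 222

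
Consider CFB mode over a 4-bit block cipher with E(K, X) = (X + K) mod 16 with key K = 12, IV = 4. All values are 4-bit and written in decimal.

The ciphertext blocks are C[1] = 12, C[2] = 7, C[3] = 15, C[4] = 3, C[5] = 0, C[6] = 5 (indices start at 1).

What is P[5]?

CFB decryption: P_i = C_i ⊕ E(K, C_{i−1}), with C_{0} = IV.
P[5]: E(K, 3) = 15; 0 ⊕ 15 = 15.

P[5] = 15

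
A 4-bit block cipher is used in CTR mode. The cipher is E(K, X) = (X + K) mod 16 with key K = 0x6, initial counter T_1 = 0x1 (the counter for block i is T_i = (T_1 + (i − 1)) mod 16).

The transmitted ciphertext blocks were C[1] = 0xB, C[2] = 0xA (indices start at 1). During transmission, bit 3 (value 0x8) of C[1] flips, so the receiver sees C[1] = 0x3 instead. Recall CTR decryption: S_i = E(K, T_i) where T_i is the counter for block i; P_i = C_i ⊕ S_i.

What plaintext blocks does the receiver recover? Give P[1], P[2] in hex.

P[1] = 0x4, P[2] = 0x2

Only C[1] changed, to 0x3. In CTR, a change in C_i flips the same bit in P_i only; the keystream is unaffected. Decrypting the received ciphertext:
P[1]: T = 0x1, S = E(K, T) = 0x7; 0x3 ⊕ 0x7 = 0x4.
P[2]: T = 0x2, S = E(K, T) = 0x8; 0xA ⊕ 0x8 = 0x2.
Blocks that differ from the original plaintext: P[1].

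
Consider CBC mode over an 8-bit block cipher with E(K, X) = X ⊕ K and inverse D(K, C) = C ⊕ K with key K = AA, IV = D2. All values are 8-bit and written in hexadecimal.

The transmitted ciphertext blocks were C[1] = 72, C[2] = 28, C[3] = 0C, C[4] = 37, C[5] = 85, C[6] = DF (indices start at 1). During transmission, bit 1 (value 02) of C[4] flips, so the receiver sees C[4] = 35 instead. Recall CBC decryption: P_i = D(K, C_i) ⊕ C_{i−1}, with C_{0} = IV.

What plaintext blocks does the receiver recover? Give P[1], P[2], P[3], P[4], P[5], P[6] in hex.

Only C[4] changed, to 35. In CBC, a change in C_i garbles P_i and flips the same bit in P_{i+1}. Decrypting the received ciphertext:
P[1]: D(K, 72) = D8; D8 ⊕ D2 = 0A.
P[2]: D(K, 28) = 82; 82 ⊕ 72 = F0.
P[3]: D(K, 0C) = A6; A6 ⊕ 28 = 8E.
P[4]: D(K, 35) = 9F; 9F ⊕ 0C = 93.
P[5]: D(K, 85) = 2F; 2F ⊕ 35 = 1A.
P[6]: D(K, DF) = 75; 75 ⊕ 85 = F0.
Blocks that differ from the original plaintext: P[4], P[5].

P[1] = 0A, P[2] = F0, P[3] = 8E, P[4] = 93, P[5] = 1A, P[6] = F0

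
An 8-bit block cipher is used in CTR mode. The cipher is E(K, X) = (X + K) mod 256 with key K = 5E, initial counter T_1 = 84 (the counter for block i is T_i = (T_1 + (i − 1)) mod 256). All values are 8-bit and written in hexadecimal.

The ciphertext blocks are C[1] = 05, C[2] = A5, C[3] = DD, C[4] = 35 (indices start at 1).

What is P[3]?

CTR decryption: S_i = E(K, T_i) where T_i is the counter for block i; P_i = C_i ⊕ S_i.
P[3]: T = 86, S = E(K, T) = E4; DD ⊕ E4 = 39.

P[3] = 39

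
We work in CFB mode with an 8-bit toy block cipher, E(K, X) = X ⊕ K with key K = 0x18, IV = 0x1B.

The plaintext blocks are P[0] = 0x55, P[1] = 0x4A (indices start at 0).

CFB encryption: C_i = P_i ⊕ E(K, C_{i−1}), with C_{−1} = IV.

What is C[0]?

C[0]: E(K, 0x1B) = 0x03; 0x55 ⊕ 0x03 = 0x56.

C[0] = 0x56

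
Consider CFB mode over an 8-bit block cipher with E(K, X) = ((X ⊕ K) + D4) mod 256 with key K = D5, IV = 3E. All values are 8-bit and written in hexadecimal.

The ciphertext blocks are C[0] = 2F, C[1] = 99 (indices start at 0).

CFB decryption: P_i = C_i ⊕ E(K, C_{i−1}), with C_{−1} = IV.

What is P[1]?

P[1]: E(K, 2F) = CE; 99 ⊕ CE = 57.

P[1] = 57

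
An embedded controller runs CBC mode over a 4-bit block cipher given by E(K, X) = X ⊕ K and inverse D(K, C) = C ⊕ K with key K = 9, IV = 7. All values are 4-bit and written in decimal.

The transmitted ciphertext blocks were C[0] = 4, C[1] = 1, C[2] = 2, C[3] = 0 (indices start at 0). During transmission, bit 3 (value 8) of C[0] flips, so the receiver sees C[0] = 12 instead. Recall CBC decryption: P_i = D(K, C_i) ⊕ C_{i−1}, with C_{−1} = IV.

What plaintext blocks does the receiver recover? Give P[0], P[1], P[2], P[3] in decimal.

P[0] = 2, P[1] = 4, P[2] = 10, P[3] = 11

Only C[0] changed, to 12. In CBC, a change in C_i garbles P_i and flips the same bit in P_{i+1}. Decrypting the received ciphertext:
P[0]: D(K, 12) = 5; 5 ⊕ 7 = 2.
P[1]: D(K, 1) = 8; 8 ⊕ 12 = 4.
P[2]: D(K, 2) = 11; 11 ⊕ 1 = 10.
P[3]: D(K, 0) = 9; 9 ⊕ 2 = 11.
Blocks that differ from the original plaintext: P[0], P[1].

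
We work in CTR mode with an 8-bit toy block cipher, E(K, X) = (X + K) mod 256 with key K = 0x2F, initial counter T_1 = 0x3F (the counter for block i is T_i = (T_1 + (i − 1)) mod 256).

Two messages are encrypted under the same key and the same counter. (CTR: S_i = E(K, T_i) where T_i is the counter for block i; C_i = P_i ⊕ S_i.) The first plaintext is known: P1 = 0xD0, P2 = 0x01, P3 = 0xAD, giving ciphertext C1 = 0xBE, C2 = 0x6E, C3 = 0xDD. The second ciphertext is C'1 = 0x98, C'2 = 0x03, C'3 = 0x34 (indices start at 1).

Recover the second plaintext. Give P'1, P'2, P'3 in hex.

P'1 = 0xF6, P'2 = 0x6C, P'3 = 0x44

In CTR with a reused counter, both messages share the same keystream S_i, so C_i ⊕ C'_i = P_i ⊕ P'_i and thus P'_i = P_i ⊕ C_i ⊕ C'_i.
P'1: 0xD0 ⊕ 0xBE ⊕ 0x98 = 0xF6.
P'2: 0x01 ⊕ 0x6E ⊕ 0x03 = 0x6C.
P'3: 0xAD ⊕ 0xDD ⊕ 0x34 = 0x44.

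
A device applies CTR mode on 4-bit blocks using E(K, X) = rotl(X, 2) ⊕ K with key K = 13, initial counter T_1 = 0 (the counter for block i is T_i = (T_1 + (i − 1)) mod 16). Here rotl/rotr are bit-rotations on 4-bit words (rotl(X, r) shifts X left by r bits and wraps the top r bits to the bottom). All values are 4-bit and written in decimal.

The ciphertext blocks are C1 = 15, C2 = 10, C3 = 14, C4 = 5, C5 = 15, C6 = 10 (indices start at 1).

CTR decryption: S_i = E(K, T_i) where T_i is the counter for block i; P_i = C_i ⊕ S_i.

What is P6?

P6 = 2

P6: T = 5, S = E(K, T) = 8; 10 ⊕ 8 = 2.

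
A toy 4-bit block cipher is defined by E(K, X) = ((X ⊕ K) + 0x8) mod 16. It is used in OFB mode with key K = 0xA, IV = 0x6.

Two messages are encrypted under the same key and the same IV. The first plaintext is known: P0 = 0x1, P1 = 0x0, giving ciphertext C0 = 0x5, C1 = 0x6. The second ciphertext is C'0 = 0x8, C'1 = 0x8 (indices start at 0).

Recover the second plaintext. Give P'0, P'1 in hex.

P'0 = 0xC, P'1 = 0xE

In OFB with a reused IV, both messages share the same keystream S_i, so C_i ⊕ C'_i = P_i ⊕ P'_i and thus P'_i = P_i ⊕ C_i ⊕ C'_i.
P'0: 0x1 ⊕ 0x5 ⊕ 0x8 = 0xC.
P'1: 0x0 ⊕ 0x6 ⊕ 0x8 = 0xE.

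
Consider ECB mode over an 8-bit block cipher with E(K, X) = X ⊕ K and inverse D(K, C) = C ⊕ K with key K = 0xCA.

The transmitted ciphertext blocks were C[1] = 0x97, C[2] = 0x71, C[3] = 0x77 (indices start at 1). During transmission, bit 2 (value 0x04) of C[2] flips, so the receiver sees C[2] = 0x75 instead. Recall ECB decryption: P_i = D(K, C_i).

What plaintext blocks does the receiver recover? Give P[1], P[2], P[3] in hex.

Only C[2] changed, to 0x75. In ECB, a change in C_i affects only P_i. Decrypting the received ciphertext:
P[1]: D(K, 0x97) = 0x5D.
P[2]: D(K, 0x75) = 0xBF.
P[3]: D(K, 0x77) = 0xBD.
Blocks that differ from the original plaintext: P[2].

P[1] = 0x5D, P[2] = 0xBF, P[3] = 0xBD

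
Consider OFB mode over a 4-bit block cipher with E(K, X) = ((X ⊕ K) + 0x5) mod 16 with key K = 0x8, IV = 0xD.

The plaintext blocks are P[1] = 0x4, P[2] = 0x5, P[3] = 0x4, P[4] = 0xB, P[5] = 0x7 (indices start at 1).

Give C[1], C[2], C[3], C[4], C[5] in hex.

C[1] = 0xE, C[2] = 0x2, C[3] = 0x0, C[4] = 0xA, C[5] = 0x9

OFB encryption: S_i = E(K, S_{i−1}) with S_{0} = IV; C_i = P_i ⊕ S_i.
C[1]: S = E(K, 0xD) = 0xA; 0x4 ⊕ 0xA = 0xE.
C[2]: S = E(K, 0xA) = 0x7; 0x5 ⊕ 0x7 = 0x2.
C[3]: S = E(K, 0x7) = 0x4; 0x4 ⊕ 0x4 = 0x0.
C[4]: S = E(K, 0x4) = 0x1; 0xB ⊕ 0x1 = 0xA.
C[5]: S = E(K, 0x1) = 0xE; 0x7 ⊕ 0xE = 0x9.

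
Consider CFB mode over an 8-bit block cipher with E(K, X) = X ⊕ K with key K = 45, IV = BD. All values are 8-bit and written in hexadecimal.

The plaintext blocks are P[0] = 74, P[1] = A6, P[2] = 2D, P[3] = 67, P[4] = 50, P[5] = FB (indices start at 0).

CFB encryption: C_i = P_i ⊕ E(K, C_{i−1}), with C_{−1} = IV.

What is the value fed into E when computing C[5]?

C[0]: E(K, BD) = F8; 74 ⊕ F8 = 8C.
C[1]: E(K, 8C) = C9; A6 ⊕ C9 = 6F.
C[2]: E(K, 6F) = 2A; 2D ⊕ 2A = 07.
C[3]: E(K, 07) = 42; 67 ⊕ 42 = 25.
C[4]: E(K, 25) = 60; 50 ⊕ 60 = 30.
C[5]: E(K, 30) = 75; FB ⊕ 75 = 8E.
So the input to E for block [5] is 30.

30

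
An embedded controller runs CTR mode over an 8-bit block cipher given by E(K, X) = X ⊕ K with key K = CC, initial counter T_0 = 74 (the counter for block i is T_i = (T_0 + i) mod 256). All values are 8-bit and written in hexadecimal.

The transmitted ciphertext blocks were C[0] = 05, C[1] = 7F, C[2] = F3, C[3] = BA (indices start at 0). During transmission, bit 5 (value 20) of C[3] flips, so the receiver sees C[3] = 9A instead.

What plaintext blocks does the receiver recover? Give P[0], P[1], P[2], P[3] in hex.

CTR decryption: S_i = E(K, T_i) where T_i is the counter for block i; P_i = C_i ⊕ S_i.
Only C[3] changed, to 9A. In CTR, a change in C_i flips the same bit in P_i only; the keystream is unaffected. Decrypting the received ciphertext:
P[0]: T = 74, S = E(K, T) = B8; 05 ⊕ B8 = BD.
P[1]: T = 75, S = E(K, T) = B9; 7F ⊕ B9 = C6.
P[2]: T = 76, S = E(K, T) = BA; F3 ⊕ BA = 49.
P[3]: T = 77, S = E(K, T) = BB; 9A ⊕ BB = 21.
Blocks that differ from the original plaintext: P[3].

P[0] = BD, P[1] = C6, P[2] = 49, P[3] = 21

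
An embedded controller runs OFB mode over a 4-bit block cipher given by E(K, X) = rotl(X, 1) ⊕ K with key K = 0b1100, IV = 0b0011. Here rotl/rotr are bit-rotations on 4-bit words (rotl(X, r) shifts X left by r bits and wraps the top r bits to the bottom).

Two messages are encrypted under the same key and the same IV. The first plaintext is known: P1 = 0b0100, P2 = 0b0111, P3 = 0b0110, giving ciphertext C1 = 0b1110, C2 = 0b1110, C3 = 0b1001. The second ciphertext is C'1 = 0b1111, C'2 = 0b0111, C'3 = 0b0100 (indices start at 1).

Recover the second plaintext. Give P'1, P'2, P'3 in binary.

P'1 = 0b0101, P'2 = 0b1110, P'3 = 0b1011

In OFB with a reused IV, both messages share the same keystream S_i, so C_i ⊕ C'_i = P_i ⊕ P'_i and thus P'_i = P_i ⊕ C_i ⊕ C'_i.
P'1: 0b0100 ⊕ 0b1110 ⊕ 0b1111 = 0b0101.
P'2: 0b0111 ⊕ 0b1110 ⊕ 0b0111 = 0b1110.
P'3: 0b0110 ⊕ 0b1001 ⊕ 0b0100 = 0b1011.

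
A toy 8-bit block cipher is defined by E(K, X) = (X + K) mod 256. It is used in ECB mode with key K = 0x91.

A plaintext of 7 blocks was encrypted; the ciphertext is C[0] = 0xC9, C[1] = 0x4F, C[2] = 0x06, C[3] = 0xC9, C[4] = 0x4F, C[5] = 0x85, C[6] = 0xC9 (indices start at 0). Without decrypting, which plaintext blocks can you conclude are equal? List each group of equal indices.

P[0] = P[3] = P[6]; P[1] = P[4]

ECB encrypts each block independently with the same key, so equal ciphertext blocks imply equal plaintext blocks.
C[0] = C[3] = C[6] = 0xC9, so P[0] = P[3] = P[6].
C[1] = C[4] = 0x4F, so P[1] = P[4].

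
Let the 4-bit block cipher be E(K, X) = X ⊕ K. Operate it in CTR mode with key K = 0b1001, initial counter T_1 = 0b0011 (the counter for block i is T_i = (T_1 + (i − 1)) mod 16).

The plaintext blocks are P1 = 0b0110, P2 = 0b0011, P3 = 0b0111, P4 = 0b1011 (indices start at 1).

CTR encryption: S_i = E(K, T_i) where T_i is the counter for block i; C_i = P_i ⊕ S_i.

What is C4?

C4 = 0b0100

C1: T = 0b0011, S = E(K, T) = 0b1010; 0b0110 ⊕ 0b1010 = 0b1100.
C2: T = 0b0100, S = E(K, T) = 0b1101; 0b0011 ⊕ 0b1101 = 0b1110.
C3: T = 0b0101, S = E(K, T) = 0b1100; 0b0111 ⊕ 0b1100 = 0b1011.
C4: T = 0b0110, S = E(K, T) = 0b1111; 0b1011 ⊕ 0b1111 = 0b0100.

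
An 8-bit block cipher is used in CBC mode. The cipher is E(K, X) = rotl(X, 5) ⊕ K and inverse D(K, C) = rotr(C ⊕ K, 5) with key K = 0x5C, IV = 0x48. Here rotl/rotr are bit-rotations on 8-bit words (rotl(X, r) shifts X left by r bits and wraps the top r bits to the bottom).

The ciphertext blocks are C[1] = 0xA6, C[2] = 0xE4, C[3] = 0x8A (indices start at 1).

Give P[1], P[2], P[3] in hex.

P[1] = 0x9F, P[2] = 0x63, P[3] = 0x52

CBC decryption: P_i = D(K, C_i) ⊕ C_{i−1}, with C_{0} = IV.
P[1]: D(K, 0xA6) = 0xD7; 0xD7 ⊕ 0x48 = 0x9F.
P[2]: D(K, 0xE4) = 0xC5; 0xC5 ⊕ 0xA6 = 0x63.
P[3]: D(K, 0x8A) = 0xB6; 0xB6 ⊕ 0xE4 = 0x52.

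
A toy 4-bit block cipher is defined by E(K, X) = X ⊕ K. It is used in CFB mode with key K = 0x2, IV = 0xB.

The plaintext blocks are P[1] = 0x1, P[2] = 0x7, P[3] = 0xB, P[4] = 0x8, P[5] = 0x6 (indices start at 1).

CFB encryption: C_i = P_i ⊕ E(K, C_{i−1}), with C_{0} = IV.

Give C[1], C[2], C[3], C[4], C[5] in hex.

C[1]: E(K, 0xB) = 0x9; 0x1 ⊕ 0x9 = 0x8.
C[2]: E(K, 0x8) = 0xA; 0x7 ⊕ 0xA = 0xD.
C[3]: E(K, 0xD) = 0xF; 0xB ⊕ 0xF = 0x4.
C[4]: E(K, 0x4) = 0x6; 0x8 ⊕ 0x6 = 0xE.
C[5]: E(K, 0xE) = 0xC; 0x6 ⊕ 0xC = 0xA.

C[1] = 0x8, C[2] = 0xD, C[3] = 0x4, C[4] = 0xE, C[5] = 0xA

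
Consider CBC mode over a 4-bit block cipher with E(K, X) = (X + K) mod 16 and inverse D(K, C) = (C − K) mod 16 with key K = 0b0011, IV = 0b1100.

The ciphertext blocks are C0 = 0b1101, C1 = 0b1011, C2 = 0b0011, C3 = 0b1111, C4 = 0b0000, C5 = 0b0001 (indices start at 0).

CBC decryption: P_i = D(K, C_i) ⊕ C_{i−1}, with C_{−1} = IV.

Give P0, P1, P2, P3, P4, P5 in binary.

P0 = 0b0110, P1 = 0b0101, P2 = 0b1011, P3 = 0b1111, P4 = 0b0010, P5 = 0b1110

P0: D(K, 0b1101) = 0b1010; 0b1010 ⊕ 0b1100 = 0b0110.
P1: D(K, 0b1011) = 0b1000; 0b1000 ⊕ 0b1101 = 0b0101.
P2: D(K, 0b0011) = 0b0000; 0b0000 ⊕ 0b1011 = 0b1011.
P3: D(K, 0b1111) = 0b1100; 0b1100 ⊕ 0b0011 = 0b1111.
P4: D(K, 0b0000) = 0b1101; 0b1101 ⊕ 0b1111 = 0b0010.
P5: D(K, 0b0001) = 0b1110; 0b1110 ⊕ 0b0000 = 0b1110.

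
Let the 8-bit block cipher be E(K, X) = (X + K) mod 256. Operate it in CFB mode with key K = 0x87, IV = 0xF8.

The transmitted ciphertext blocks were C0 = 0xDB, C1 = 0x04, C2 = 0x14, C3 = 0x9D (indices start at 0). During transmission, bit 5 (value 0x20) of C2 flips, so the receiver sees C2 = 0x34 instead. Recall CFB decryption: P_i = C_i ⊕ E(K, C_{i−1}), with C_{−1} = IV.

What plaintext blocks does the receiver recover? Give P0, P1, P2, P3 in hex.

P0 = 0xA4, P1 = 0x66, P2 = 0xBF, P3 = 0x26

Only C2 changed, to 0x34. In CFB, a change in C_i flips the same bit in P_i and garbles P_{i+1}. Decrypting the received ciphertext:
P0: E(K, 0xF8) = 0x7F; 0xDB ⊕ 0x7F = 0xA4.
P1: E(K, 0xDB) = 0x62; 0x04 ⊕ 0x62 = 0x66.
P2: E(K, 0x04) = 0x8B; 0x34 ⊕ 0x8B = 0xBF.
P3: E(K, 0x34) = 0xBB; 0x9D ⊕ 0xBB = 0x26.
Blocks that differ from the original plaintext: P2, P3.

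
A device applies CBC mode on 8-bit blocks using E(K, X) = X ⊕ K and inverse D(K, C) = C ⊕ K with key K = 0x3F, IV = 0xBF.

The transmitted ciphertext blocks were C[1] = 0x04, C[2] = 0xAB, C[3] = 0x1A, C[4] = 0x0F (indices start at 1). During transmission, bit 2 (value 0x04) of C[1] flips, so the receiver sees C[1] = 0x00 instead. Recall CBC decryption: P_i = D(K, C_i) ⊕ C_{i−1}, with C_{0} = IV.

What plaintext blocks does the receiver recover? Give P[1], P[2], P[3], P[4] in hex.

P[1] = 0x80, P[2] = 0x94, P[3] = 0x8E, P[4] = 0x2A

Only C[1] changed, to 0x00. In CBC, a change in C_i garbles P_i and flips the same bit in P_{i+1}. Decrypting the received ciphertext:
P[1]: D(K, 0x00) = 0x3F; 0x3F ⊕ 0xBF = 0x80.
P[2]: D(K, 0xAB) = 0x94; 0x94 ⊕ 0x00 = 0x94.
P[3]: D(K, 0x1A) = 0x25; 0x25 ⊕ 0xAB = 0x8E.
P[4]: D(K, 0x0F) = 0x30; 0x30 ⊕ 0x1A = 0x2A.
Blocks that differ from the original plaintext: P[1], P[2].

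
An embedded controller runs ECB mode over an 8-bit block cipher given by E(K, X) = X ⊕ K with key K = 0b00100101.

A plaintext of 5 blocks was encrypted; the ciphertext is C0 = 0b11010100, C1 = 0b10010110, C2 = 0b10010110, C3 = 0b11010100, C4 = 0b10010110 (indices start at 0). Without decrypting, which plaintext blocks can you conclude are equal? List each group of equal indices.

P0 = P3; P1 = P2 = P4

ECB encrypts each block independently with the same key, so equal ciphertext blocks imply equal plaintext blocks.
C0 = C3 = 0b11010100, so P0 = P3.
C1 = C2 = C4 = 0b10010110, so P1 = P2 = P4.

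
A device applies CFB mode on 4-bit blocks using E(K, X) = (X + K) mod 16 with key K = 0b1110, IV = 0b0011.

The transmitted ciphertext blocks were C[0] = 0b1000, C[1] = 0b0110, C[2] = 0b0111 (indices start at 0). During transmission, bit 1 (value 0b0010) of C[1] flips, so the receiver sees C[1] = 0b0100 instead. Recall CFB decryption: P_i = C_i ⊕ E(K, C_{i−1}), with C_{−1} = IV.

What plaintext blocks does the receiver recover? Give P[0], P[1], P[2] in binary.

Only C[1] changed, to 0b0100. In CFB, a change in C_i flips the same bit in P_i and garbles P_{i+1}. Decrypting the received ciphertext:
P[0]: E(K, 0b0011) = 0b0001; 0b1000 ⊕ 0b0001 = 0b1001.
P[1]: E(K, 0b1000) = 0b0110; 0b0100 ⊕ 0b0110 = 0b0010.
P[2]: E(K, 0b0100) = 0b0010; 0b0111 ⊕ 0b0010 = 0b0101.
Blocks that differ from the original plaintext: P[1], P[2].

P[0] = 0b1001, P[1] = 0b0010, P[2] = 0b0101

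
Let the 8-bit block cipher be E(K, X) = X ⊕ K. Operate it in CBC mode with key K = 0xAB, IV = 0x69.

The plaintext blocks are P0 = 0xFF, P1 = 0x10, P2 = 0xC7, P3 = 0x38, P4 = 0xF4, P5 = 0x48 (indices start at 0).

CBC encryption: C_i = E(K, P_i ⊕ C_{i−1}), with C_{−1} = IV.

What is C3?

C0: P0 ⊕ 0x69 = 0x96; E(K, 0x96) = 0x3D.
C1: P1 ⊕ 0x3D = 0x2D; E(K, 0x2D) = 0x86.
C2: P2 ⊕ 0x86 = 0x41; E(K, 0x41) = 0xEA.
C3: P3 ⊕ 0xEA = 0xD2; E(K, 0xD2) = 0x79.

C3 = 0x79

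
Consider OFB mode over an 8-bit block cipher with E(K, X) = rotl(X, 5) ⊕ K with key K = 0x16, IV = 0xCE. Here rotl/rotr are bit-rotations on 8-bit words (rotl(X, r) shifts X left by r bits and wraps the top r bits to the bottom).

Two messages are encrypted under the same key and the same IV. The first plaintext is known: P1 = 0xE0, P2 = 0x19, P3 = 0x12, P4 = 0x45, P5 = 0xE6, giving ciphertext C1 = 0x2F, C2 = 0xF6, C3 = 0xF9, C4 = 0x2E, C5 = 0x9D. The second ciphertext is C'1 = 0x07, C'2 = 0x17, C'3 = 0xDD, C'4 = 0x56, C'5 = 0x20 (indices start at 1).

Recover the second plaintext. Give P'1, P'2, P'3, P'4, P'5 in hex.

P'1 = 0xC8, P'2 = 0xF8, P'3 = 0x36, P'4 = 0x3D, P'5 = 0x5B

In OFB with a reused IV, both messages share the same keystream S_i, so C_i ⊕ C'_i = P_i ⊕ P'_i and thus P'_i = P_i ⊕ C_i ⊕ C'_i.
P'1: 0xE0 ⊕ 0x2F ⊕ 0x07 = 0xC8.
P'2: 0x19 ⊕ 0xF6 ⊕ 0x17 = 0xF8.
P'3: 0x12 ⊕ 0xF9 ⊕ 0xDD = 0x36.
P'4: 0x45 ⊕ 0x2E ⊕ 0x56 = 0x3D.
P'5: 0xE6 ⊕ 0x9D ⊕ 0x20 = 0x5B.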